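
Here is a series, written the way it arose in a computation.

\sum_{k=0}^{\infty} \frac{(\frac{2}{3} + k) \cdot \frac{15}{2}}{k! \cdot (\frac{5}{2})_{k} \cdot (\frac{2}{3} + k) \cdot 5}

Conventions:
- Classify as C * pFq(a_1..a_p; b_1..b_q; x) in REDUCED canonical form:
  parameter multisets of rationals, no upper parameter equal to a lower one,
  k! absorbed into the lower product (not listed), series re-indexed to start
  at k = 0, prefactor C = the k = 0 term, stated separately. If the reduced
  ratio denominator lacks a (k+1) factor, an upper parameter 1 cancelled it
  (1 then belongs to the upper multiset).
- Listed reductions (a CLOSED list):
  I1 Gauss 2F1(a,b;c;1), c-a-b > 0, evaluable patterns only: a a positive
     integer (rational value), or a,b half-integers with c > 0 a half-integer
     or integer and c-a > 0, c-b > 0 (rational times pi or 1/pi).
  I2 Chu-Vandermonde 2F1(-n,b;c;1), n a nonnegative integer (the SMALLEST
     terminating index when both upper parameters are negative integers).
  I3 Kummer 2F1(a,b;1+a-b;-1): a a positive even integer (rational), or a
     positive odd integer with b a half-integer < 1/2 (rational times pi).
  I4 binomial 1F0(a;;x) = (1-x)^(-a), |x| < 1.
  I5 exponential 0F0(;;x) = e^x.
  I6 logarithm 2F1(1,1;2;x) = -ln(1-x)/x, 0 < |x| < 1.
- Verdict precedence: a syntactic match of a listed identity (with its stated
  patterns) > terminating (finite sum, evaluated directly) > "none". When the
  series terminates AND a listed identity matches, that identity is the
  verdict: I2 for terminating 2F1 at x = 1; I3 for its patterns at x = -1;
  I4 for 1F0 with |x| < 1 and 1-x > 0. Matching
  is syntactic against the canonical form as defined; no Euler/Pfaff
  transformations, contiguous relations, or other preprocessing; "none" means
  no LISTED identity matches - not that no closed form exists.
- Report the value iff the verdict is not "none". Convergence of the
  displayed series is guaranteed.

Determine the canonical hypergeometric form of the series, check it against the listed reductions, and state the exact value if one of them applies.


The series (x = 1) is 0F1: upper {-}, lower {\frac{5}{2}}, prefactor \frac{3}{2}. Verdict: none. No listed pattern accepts 0F1(-; \frac{5}{2}; 1).

First insight: from the first term \frac{3}{2}: k + 2/3 divides numerator and denominator alike; C = 3/2, x = 1 after cancelling.
Ratio: r(k) = 1 * 1 / [(k+\frac{5}{2}) (k+1)] - poly over poly, x = 1 from leading terms; C = \frac{3}{2} at k = 0.


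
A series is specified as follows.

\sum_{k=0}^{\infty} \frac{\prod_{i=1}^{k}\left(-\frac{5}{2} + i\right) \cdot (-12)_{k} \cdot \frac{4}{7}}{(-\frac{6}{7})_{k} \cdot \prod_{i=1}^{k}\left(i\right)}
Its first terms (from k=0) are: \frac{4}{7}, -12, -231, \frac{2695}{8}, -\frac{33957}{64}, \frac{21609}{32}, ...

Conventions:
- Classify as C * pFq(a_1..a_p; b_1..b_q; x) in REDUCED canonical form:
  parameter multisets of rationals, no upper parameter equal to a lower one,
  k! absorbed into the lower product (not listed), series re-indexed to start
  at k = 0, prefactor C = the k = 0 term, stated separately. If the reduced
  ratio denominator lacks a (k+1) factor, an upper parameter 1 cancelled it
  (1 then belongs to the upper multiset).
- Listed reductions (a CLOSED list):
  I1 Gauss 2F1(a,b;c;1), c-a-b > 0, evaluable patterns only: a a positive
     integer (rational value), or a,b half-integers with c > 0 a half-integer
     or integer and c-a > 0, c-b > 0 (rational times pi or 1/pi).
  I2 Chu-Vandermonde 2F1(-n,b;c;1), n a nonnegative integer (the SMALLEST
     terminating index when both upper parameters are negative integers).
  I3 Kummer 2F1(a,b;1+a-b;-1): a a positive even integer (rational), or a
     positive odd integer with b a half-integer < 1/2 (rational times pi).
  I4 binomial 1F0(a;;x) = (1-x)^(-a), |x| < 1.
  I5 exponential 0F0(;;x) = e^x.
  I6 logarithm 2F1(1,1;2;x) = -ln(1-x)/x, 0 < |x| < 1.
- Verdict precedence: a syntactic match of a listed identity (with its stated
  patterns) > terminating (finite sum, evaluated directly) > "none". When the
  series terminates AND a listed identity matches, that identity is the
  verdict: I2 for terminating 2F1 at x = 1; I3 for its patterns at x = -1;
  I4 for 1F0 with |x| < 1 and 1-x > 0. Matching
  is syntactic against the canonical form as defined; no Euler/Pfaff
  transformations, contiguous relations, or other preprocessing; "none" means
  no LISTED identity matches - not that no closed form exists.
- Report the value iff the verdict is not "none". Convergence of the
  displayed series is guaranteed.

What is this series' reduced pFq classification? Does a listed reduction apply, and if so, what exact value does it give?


x = 1 here; the reduced form reads 2F1, upper {-12, -\frac{3}{2}}, lower {-\frac{6}{7}}, C = \frac{4}{7}. Verdict at x = 1: Chu-Vandermonde (I2) matches (terminating 2F1 at x = 1 with n = 12, b = -3/2, c = -\frac{6}{7}). Hence: -\frac{118495938233990889}{987793908039680}.

First insight: with t_0 = \frac{4}{7}, the product of the first k integers (C = 4/7, x = 1) is k!.
Adjacent-term ratio: r(k) = 1 * (k-12) (k-\frac{3}{2}) / [(k-\frac{6}{7}) (k+1)] ; factor over Q: parameters, x = 1, and C = \frac{4}{7}.


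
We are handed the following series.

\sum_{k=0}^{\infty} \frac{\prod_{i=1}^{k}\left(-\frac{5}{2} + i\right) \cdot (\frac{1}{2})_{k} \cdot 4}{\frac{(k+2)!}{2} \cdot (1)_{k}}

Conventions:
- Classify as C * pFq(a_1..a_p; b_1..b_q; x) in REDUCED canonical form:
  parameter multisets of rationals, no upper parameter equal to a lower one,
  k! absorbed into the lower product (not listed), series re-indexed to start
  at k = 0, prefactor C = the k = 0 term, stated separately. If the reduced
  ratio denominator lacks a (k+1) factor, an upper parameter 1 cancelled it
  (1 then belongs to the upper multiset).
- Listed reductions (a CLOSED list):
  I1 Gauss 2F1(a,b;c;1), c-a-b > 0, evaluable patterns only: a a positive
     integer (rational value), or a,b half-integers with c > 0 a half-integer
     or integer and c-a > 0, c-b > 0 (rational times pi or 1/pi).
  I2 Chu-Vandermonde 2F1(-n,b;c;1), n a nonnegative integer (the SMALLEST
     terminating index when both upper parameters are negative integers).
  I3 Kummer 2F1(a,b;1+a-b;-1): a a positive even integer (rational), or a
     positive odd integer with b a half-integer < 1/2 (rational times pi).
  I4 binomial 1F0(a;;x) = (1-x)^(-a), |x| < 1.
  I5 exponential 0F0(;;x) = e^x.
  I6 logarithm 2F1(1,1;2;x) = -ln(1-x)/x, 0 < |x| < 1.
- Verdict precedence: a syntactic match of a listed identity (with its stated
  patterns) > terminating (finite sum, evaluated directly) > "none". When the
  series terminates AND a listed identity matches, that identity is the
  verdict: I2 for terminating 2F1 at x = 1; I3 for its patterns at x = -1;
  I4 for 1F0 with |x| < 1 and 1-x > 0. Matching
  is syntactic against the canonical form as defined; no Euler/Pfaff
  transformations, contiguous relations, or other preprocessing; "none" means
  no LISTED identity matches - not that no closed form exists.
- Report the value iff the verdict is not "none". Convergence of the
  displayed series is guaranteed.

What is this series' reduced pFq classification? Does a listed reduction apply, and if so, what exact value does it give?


The series (x = 1) is 2F1: upper {-\frac{3}{2}, \frac{1}{2}}, lower {3}, prefactor 4. Verdict: Gauss's theorem I1 (half-integer case) fires (x = 1; upper {-\frac{3}{2}, \frac{1}{2}} half-integers, c = 3 in the evaluable pattern). Hence: \frac{1024}{105} / \pi.

Structural cue: from the first term 4: the denominator's factorial ratio (C = 4) is a lower Pochhammer.
Ratio: r(k) = 1 * (k-\frac{3}{2}) (k+\frac{1}{2}) / [(k+3) (k+1)] - rational in k, leading ratio 1; with t_0 = 4, classification follows.


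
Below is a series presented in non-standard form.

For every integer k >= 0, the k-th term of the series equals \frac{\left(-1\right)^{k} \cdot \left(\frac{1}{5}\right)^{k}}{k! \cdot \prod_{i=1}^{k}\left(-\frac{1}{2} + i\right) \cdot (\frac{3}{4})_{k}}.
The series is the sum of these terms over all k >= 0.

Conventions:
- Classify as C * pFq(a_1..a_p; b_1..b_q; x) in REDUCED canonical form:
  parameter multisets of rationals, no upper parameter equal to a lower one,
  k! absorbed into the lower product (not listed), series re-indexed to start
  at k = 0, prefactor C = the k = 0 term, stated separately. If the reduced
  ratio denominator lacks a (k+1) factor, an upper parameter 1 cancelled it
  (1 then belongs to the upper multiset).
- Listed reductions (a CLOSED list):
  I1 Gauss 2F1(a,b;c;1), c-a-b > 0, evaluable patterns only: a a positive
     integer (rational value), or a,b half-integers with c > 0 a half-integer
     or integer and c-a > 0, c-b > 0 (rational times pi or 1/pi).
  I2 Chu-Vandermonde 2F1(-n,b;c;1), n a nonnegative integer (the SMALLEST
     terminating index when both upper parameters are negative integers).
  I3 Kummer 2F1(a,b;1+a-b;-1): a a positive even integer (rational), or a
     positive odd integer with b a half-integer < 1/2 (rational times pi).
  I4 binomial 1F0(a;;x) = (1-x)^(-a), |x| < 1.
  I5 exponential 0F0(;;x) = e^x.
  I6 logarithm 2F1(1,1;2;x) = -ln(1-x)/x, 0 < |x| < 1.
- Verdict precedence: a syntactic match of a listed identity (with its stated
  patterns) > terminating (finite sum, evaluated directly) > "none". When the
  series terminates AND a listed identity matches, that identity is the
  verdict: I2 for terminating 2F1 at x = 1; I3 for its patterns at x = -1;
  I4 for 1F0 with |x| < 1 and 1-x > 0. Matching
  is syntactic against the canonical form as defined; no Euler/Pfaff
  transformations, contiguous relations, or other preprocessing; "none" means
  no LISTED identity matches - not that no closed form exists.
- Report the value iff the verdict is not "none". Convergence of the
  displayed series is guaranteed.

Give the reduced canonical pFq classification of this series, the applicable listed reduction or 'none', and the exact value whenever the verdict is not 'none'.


At argument -\frac{1}{5}: a 0F2 with upper {-}, lower {\frac{1}{2}, \frac{3}{4}}, scaled by C = 1. Verdict: none. A 0F2 with upper {-} fits none of I1-I6 at x = -\frac{1}{5}; the sum runs forever.

Structural cue: x = -\frac{1}{5} and the (-1)^k factor (C = 1) folds into the argument's sign.
Term ratio: r(k) = -\frac{1}{5} * 1 / [(k+\frac{1}{2}) (k+\frac{3}{4}) (k+1)] - rational in k. x = -\frac{1}{5}; t_0 = 1; negate the roots.


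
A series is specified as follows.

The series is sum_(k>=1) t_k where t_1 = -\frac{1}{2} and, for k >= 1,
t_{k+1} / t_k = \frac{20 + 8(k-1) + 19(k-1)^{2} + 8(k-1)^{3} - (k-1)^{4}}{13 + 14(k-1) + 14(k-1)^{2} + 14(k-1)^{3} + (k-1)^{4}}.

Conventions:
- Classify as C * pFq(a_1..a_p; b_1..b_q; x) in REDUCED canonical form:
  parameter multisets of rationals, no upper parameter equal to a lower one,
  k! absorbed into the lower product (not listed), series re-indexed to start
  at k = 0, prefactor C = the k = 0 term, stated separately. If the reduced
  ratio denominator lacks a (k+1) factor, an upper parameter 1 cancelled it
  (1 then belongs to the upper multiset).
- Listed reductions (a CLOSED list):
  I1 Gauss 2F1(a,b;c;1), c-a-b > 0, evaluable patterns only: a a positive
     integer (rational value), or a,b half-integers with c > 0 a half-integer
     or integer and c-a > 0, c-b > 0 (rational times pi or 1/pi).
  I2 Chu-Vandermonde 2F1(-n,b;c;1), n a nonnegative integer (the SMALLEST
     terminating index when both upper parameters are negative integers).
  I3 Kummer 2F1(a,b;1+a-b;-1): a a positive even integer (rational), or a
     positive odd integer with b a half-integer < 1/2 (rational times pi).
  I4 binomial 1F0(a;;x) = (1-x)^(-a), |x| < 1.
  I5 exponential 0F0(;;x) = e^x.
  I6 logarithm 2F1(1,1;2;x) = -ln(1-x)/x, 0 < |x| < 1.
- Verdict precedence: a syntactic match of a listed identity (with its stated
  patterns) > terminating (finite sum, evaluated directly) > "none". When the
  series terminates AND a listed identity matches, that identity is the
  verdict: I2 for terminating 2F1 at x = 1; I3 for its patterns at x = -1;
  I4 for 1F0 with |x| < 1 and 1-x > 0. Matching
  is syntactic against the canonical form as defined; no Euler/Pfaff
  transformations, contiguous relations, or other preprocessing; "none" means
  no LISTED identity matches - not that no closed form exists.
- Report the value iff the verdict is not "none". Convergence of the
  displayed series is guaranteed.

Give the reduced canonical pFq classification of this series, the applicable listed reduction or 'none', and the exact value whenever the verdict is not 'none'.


Reduced: x = -1, 2F1, upper = {-10, 2}, lower = {13}, C = -\frac{1}{2}. Verdict (x = -1): Kummer's theorem (I3) applies (x = -1; c = 13 equals 1+a-b for upper {-10, 2}: listed pattern). Hence: -3.

Key observation: with t_0 = -\frac{1}{2}, the expanded ratio factors over Q; C = -1/2, roots give parameters.
Adjacent-term ratio: r(k) = -1 * (k-10) (k+2) / [(k+13) (k+1)] - poly over poly, x = -1 from leading terms; C = -\frac{1}{2} at k = 0.


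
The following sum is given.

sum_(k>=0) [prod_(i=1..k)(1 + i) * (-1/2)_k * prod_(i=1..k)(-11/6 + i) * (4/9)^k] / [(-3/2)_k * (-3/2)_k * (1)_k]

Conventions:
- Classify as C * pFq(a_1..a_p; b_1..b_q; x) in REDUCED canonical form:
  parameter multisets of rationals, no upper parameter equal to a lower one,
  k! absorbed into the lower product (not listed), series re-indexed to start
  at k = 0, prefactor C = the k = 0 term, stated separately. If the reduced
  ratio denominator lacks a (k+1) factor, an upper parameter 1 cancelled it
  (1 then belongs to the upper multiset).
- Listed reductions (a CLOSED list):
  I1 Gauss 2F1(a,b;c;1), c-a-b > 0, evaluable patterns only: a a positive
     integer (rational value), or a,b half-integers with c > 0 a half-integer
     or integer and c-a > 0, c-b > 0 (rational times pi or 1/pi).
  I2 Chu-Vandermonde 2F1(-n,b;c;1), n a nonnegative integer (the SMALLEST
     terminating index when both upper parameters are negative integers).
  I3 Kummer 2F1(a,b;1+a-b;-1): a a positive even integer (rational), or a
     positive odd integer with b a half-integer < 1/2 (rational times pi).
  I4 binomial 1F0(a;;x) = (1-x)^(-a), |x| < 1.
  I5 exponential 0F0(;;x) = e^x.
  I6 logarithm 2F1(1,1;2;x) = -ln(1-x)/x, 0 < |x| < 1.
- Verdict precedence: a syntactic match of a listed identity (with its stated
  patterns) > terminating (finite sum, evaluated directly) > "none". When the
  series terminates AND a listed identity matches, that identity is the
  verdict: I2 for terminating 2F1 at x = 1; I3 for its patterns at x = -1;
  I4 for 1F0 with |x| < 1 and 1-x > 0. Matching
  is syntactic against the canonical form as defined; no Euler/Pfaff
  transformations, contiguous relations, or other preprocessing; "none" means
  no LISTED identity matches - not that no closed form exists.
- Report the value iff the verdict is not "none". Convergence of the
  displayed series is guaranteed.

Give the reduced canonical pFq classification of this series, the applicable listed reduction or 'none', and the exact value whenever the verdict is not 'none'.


This is 1 * 3F2(-5/6, -1/2, 2; -3/2, -3/2; 4/9) in reduced canonical form. Verdict: none. A 3F2 with upper {-5/6, -1/2, 2} fits none of I1-I6 at x = 4/9; the sum runs forever.

Key step: with t_0 = 1, (1)_k (C = 1) is k! itself.
Term ratio: r(k) = (4/9) * (k-5/6) (k-1/2) (k+2) / [(k-3/2) (k-3/2) (k+1)] - rational in k. x = (4/9); t_0 = 1; negate the roots.


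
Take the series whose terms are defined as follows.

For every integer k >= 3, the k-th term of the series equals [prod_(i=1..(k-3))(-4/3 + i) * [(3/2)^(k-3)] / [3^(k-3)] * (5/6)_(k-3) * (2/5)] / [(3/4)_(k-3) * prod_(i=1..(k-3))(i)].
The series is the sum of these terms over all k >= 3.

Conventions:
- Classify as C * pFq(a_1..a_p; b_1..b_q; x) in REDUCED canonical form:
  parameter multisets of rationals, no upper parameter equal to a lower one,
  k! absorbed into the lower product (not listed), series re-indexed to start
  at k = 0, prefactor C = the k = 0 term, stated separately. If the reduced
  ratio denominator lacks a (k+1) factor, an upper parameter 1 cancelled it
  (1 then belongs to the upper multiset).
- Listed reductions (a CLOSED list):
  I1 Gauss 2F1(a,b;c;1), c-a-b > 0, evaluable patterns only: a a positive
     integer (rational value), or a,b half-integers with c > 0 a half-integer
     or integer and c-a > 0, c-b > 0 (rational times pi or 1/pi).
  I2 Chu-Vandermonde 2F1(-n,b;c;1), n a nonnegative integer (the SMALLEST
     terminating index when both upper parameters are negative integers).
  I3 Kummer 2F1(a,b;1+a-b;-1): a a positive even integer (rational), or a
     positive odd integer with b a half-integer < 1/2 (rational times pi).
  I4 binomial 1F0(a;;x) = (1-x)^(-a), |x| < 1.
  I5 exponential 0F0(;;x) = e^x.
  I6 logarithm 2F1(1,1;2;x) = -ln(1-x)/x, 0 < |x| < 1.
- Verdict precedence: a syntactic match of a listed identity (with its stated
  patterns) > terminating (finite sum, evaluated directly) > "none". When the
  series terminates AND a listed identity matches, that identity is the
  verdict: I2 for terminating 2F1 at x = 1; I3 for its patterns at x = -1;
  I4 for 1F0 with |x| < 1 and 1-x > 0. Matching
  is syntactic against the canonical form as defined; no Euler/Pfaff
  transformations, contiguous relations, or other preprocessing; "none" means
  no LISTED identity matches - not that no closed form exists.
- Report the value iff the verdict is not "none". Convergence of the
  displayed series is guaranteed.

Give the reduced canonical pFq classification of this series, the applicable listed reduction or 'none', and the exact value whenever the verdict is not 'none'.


x = 1/2 here; the reduced form reads 2F1, upper {-1/3, 5/6}, lower {3/4}, C = 2/5. Verdict: no listed reduction: x = 1/2 and upper {-1/3, 5/6} fail every I1-I6 pattern.

First insight: t_0 = 2/5 here, and the running product (C = 2/5) telescopes to a rising factorial.
Term ratio: r(k) = (1/2) * (k-1/3) (k+5/6) / [(k+3/4) (k+1)] ; factor over Q: parameters, x = (1/2), and C = 2/5.


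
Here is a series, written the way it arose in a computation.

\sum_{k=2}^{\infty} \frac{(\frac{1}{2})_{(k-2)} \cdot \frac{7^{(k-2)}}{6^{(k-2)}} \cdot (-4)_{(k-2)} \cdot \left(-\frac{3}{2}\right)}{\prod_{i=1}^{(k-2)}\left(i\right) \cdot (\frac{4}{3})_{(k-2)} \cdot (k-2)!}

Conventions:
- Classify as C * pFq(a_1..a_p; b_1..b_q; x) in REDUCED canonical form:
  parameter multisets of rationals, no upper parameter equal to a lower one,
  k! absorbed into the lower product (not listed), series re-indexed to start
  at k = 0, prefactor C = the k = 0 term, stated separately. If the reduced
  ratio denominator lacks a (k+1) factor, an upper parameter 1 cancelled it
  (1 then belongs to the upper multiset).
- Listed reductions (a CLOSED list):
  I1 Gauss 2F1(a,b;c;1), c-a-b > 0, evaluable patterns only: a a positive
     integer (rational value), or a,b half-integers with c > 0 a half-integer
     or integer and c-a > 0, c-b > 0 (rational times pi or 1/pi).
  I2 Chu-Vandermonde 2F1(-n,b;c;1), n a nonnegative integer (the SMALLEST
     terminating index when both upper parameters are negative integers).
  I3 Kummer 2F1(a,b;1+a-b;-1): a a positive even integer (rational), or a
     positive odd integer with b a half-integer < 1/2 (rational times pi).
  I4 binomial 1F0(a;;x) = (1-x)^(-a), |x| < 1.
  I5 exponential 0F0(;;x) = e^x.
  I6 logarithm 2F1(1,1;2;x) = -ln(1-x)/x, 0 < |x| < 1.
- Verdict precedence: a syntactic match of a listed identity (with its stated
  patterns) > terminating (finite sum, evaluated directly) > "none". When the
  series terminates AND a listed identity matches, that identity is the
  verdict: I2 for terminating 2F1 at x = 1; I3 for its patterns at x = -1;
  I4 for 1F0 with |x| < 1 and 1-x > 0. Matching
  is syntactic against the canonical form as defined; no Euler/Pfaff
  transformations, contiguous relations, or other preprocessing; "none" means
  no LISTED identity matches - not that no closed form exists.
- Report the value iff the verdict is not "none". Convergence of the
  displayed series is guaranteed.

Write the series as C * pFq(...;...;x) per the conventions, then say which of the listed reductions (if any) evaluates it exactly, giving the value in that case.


Prefactor -\frac{3}{2}, argument \frac{7}{6}: 2F2 with upper {-4, \frac{1}{2}} over lower {1, \frac{4}{3}}. Verdict: terminating - upper parameter -4 makes this a finite sum (last index 4), evaluated exactly. Exact value: -\frac{34659}{425984}.

Key step: from the first term -\frac{3}{2}: the denominator's factorial ratio (C = -3/2) is a lower Pochhammer.
Ratio: r(k) = \frac{7}{6} * (k-4) (k+\frac{1}{2}) / [(k+1) (k+\frac{4}{3}) (k+1)] - rational; roots negated = parameters, x = \frac{7}{6}, C = -\frac{3}{2}.


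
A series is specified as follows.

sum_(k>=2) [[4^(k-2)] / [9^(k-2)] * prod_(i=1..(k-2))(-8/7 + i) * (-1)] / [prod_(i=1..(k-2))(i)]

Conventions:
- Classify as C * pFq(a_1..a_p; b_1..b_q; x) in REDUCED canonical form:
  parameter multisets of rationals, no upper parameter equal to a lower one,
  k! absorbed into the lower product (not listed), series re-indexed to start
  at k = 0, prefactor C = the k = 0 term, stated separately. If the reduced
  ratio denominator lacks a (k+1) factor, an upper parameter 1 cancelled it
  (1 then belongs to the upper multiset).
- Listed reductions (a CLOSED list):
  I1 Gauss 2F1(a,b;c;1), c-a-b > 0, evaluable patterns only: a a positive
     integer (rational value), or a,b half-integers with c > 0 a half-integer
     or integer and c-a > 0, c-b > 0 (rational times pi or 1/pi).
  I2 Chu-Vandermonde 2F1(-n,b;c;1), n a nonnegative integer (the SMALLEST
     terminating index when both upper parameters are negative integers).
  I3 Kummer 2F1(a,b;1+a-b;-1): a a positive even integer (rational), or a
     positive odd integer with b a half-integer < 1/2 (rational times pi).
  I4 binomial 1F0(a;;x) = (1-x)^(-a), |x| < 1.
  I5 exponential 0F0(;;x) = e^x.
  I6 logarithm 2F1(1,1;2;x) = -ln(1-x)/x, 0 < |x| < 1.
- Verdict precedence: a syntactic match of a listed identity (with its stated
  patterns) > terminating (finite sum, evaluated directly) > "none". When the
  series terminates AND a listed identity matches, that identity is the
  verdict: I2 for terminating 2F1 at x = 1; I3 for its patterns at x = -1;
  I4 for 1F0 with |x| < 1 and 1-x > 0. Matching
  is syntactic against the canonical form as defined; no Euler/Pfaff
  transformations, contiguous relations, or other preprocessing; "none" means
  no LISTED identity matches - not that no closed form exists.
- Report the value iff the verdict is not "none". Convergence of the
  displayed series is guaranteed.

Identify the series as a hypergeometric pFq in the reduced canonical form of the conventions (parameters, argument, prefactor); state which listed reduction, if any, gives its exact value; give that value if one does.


Key observation: t_0 = -1 here, and the product of the first k integers (C = -1, x = 4/9) is k!.
Term ratio: r(k) = (4/9) * (k-1/7) / [(k+1)] ; factor over Q: parameters, x = (4/9), and C = -1.

With C = -1: the canonical form is 1F0(-1/7; -; 4/9). Verdict: the binomial series (I4) matches (the 1F0 binomial series: exponent 1/7, x = 4/9). Exact value: (-1) * (5/9)^(1/7).


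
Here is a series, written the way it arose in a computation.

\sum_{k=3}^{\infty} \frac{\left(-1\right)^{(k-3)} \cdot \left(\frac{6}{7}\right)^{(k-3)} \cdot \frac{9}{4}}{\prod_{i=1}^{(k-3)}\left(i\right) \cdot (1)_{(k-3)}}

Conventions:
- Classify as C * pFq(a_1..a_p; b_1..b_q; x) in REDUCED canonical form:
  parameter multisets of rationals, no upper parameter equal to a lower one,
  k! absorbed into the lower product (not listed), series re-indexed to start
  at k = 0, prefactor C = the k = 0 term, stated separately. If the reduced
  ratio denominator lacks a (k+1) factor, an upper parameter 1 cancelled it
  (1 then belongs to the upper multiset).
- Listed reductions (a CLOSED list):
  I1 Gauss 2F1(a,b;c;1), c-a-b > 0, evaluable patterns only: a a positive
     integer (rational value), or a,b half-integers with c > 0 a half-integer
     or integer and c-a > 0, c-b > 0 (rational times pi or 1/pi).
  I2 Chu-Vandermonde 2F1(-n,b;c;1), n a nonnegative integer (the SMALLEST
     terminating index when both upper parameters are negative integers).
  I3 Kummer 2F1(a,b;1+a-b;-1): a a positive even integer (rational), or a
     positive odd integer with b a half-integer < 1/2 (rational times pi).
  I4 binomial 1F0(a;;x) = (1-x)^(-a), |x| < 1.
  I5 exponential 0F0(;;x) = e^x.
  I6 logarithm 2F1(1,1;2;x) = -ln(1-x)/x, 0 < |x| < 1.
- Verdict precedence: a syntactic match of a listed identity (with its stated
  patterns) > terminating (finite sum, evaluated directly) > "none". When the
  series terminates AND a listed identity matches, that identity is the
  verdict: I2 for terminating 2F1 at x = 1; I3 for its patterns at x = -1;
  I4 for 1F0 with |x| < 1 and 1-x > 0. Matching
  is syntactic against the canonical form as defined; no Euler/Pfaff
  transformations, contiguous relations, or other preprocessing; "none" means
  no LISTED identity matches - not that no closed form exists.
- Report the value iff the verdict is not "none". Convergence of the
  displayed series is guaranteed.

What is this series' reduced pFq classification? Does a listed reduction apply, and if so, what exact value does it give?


At argument -\frac{6}{7}: a 0F1 with upper {-}, lower {1}, scaled by C = \frac{9}{4}. Verdict: no listed reduction: x = -\frac{6}{7} and upper {-} fail every I1-I6 pattern.

The tell: t_0 being \frac{9}{4}, the (-1)^k factor (prefactor 9/4) folds into the argument's sign.
Consecutive-term ratio: r(k) = -\frac{6}{7} * 1 / [(k+1) (k+1)] ; factor over Q: parameters, x = -\frac{6}{7}, and C = \frac{9}{4}.


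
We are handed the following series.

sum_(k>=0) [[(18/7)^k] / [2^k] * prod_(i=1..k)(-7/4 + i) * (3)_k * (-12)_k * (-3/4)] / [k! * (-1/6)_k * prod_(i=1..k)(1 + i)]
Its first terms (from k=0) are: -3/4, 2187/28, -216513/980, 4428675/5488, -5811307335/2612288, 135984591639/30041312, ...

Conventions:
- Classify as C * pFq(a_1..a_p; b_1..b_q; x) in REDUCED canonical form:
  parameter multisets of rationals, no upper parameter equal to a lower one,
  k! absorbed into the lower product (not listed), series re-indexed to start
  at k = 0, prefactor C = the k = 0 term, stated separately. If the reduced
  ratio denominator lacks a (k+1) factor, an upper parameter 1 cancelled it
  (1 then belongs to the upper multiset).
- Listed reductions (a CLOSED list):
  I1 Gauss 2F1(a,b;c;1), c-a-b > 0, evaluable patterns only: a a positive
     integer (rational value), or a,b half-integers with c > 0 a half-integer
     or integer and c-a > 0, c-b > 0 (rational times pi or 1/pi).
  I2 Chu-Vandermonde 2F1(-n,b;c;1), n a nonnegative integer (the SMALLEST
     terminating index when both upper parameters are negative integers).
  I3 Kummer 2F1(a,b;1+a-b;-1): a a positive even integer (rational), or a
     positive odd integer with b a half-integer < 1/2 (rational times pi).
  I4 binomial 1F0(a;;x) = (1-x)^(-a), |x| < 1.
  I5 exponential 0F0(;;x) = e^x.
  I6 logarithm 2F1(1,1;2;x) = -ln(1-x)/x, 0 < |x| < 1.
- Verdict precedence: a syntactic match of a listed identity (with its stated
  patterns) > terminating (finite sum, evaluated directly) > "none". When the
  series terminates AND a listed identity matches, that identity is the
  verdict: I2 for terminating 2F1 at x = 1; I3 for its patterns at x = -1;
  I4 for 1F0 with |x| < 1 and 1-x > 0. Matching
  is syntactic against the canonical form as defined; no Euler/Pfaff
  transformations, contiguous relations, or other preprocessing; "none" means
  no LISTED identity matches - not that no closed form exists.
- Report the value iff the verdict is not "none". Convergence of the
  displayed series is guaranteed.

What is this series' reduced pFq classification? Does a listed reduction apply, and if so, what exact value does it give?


With C = -3/4: the canonical form is 3F2(-12, -3/4, 3; -1/6, 2; 9/7). Verdict: terminating - no listed pattern fits, but -12 in the upper list cuts the series at k = 12; direct evaluation. Exact value: 23042189292545906830202511/651034215236650725294080.

First insight: with t_0 = -3/4, the running product (prefactor -3/4) telescopes to a rising factorial.
Term ratio: r(k) = (9/7) * (k-12) (k-3/4) (k+3) / [(k-1/6) (k+2) (k+1)] ; factor over Q: parameters, x = (9/7), and C = -3/4.


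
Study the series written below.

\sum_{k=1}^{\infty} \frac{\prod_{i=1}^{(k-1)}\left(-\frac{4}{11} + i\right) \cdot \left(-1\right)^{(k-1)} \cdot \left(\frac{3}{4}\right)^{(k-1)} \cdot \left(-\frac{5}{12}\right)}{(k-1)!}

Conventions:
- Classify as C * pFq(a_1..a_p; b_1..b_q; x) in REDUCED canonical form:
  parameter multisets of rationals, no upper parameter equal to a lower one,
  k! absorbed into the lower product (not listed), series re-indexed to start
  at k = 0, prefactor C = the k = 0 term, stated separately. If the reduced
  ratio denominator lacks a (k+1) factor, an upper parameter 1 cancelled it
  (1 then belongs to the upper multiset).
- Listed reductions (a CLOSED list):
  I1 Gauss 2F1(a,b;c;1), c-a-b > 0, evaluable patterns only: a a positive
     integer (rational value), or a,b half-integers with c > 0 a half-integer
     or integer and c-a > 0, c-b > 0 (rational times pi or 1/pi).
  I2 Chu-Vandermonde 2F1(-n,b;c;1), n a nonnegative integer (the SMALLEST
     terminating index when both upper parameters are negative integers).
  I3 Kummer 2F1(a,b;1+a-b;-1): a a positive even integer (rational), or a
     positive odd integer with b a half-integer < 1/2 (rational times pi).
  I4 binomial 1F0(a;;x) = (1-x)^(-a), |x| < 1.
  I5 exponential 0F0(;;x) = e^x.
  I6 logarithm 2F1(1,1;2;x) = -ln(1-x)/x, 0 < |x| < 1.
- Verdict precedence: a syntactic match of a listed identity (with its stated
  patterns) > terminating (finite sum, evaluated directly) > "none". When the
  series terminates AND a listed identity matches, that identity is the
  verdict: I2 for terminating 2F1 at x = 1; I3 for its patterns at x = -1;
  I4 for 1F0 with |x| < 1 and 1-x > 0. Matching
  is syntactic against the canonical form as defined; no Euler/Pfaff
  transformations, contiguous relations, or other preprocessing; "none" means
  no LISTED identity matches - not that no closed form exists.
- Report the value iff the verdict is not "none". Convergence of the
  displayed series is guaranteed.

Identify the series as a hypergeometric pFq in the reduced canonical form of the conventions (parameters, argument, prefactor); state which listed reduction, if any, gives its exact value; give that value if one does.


First insight: t_0 = -\frac{5}{12} here, and the running product (C = -5/12, x = -3/4) telescopes to a rising factorial.
Adjacent-term ratio: r(k) = -\frac{3}{4} * (k+\frac{7}{11}) / [(k+1)] - rational in k. x = -\frac{3}{4}; t_0 = -\frac{5}{12}; negate the roots.

x = -\frac{3}{4} here; the reduced form reads 1F0, upper {\frac{7}{11}}, lower {-}, C = -\frac{5}{12}. Verdict: this is the I4 binomial reduction (the 1F0 binomial series: exponent -7/11, x = -\frac{3}{4}). Value: \left(-\frac{5}{12}\right) \cdot \left(\frac{7}{4}\right)^{-\frac{7}{11}}.


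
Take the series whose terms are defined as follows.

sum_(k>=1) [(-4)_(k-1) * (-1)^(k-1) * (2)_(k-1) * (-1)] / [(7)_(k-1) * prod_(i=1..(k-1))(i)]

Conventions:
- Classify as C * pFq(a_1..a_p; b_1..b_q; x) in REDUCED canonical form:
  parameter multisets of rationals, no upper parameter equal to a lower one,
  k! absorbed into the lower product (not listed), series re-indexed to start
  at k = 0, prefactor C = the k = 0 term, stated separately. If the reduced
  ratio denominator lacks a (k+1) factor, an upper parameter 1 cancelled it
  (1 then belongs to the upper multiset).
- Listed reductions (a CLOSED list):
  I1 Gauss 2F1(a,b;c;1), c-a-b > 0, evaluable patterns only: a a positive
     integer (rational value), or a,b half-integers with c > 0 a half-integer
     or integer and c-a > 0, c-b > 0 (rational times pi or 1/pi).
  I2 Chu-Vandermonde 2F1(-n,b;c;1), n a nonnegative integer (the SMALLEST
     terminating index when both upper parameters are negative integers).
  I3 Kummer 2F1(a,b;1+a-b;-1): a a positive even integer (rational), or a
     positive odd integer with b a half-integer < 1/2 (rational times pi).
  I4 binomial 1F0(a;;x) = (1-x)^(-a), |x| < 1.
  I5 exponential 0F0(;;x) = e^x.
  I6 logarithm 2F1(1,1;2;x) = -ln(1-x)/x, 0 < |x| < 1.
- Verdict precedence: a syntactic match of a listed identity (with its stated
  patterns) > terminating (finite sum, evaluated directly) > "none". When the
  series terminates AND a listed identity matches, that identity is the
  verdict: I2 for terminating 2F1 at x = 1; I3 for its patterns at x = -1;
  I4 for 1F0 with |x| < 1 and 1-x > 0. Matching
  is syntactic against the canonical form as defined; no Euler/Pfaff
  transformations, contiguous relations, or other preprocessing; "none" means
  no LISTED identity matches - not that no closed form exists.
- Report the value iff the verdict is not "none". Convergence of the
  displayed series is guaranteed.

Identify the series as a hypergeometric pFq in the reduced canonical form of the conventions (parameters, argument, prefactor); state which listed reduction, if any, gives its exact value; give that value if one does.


The series (x = -1) is 2F1: upper {-4, 2}, lower {7}, prefactor -1. Verdict at x = -1: the Kummer evaluation I3 matches (x = -1; c = 7 equals 1+a-b for upper {-4, 2}: listed pattern). Sum: -3.

Key step: t_0 = -1 here, and the product of the first k integers (C = -1, x = -1) is k!.
Ratio: r(k) = (-1) * (k-4) (k+2) / [(k+7) (k+1)] - poly over poly, x = (-1) from leading terms; C = -1 at k = 0.


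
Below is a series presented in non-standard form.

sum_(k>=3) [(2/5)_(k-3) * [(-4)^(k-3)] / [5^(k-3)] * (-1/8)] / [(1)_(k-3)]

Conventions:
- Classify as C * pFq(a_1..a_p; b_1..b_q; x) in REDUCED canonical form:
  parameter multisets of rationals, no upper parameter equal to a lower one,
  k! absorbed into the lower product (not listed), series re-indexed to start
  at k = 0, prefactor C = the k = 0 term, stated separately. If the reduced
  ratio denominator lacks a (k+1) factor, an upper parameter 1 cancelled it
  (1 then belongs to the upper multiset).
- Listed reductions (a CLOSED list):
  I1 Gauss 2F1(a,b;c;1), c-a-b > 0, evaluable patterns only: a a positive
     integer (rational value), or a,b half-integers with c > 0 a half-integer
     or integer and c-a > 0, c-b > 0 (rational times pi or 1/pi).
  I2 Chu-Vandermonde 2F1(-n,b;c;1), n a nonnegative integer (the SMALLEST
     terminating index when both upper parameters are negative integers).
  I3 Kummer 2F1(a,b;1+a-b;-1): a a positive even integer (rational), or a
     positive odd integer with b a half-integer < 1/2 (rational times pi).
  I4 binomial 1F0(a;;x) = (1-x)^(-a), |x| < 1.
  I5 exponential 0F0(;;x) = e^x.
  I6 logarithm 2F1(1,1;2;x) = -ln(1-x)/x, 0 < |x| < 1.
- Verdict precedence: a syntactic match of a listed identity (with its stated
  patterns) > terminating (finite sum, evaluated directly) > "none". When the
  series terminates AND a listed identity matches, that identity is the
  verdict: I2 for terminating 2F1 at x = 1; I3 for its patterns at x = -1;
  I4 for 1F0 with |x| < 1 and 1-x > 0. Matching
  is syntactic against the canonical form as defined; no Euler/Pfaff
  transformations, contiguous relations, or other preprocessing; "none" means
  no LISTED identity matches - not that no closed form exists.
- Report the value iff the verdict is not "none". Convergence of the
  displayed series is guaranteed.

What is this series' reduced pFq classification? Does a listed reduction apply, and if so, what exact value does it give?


At argument -4/5: a 1F0 with upper {2/5}, lower {-}, scaled by C = -1/8. Verdict: the I4 binomial reduction fires (the 1F0 binomial series: exponent -2/5, x = -4/5). Sum: (-1/8) * (9/5)^(-2/5).

Structural cue: x = (-4/5) and (1)_k (C = -1/8, x = -4/5) is k! itself.
Adjacent-term ratio: r(k) = (-4/5) * (k+2/5) / [(k+1)] - rational; roots negated = parameters, x = (-4/5), C = -1/8.


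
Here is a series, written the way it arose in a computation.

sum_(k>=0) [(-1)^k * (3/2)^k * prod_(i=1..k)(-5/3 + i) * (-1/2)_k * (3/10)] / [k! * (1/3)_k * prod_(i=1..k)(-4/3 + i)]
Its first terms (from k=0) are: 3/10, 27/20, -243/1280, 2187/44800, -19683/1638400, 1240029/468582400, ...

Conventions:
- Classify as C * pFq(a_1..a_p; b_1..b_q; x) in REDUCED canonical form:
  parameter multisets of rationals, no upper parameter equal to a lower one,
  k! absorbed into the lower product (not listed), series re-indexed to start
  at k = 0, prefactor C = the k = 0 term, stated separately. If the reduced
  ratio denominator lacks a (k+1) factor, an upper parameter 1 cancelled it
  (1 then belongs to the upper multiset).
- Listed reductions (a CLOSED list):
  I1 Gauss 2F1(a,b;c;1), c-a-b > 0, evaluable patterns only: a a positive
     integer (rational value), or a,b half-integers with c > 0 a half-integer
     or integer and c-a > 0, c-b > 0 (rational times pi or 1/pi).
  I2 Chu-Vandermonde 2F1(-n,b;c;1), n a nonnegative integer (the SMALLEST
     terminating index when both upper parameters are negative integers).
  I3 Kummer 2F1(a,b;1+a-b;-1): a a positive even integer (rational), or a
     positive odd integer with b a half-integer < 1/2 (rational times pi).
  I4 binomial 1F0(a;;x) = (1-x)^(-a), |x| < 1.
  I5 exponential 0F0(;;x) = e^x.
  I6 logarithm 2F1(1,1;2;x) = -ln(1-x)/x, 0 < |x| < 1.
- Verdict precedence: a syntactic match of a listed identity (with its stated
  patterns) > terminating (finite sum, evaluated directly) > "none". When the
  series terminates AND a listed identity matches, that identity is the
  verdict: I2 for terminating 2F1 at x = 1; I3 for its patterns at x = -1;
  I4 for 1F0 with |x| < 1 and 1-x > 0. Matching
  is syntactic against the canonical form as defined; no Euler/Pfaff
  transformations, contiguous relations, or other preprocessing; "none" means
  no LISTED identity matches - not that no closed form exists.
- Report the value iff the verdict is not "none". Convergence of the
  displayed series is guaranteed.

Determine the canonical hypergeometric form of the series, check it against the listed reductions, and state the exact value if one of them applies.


This is 3/10 * 2F2(-2/3, -1/2; -1/3, 1/3; -3/2) in reduced canonical form. Verdict: none. No listed pattern accepts 2F2(-2/3, -1/2; -1/3, 1/3; -3/2).

First insight: t_0 = 3/10 here, and the (-1)^k factor (prefactor 3/10) folds into the argument's sign.
Ratio: r(k) = (-3/2) * (k-2/3) (k-1/2) / [(k-1/3) (k+1/3) (k+1)] ; factor over Q: parameters, x = (-3/2), and C = 3/10.


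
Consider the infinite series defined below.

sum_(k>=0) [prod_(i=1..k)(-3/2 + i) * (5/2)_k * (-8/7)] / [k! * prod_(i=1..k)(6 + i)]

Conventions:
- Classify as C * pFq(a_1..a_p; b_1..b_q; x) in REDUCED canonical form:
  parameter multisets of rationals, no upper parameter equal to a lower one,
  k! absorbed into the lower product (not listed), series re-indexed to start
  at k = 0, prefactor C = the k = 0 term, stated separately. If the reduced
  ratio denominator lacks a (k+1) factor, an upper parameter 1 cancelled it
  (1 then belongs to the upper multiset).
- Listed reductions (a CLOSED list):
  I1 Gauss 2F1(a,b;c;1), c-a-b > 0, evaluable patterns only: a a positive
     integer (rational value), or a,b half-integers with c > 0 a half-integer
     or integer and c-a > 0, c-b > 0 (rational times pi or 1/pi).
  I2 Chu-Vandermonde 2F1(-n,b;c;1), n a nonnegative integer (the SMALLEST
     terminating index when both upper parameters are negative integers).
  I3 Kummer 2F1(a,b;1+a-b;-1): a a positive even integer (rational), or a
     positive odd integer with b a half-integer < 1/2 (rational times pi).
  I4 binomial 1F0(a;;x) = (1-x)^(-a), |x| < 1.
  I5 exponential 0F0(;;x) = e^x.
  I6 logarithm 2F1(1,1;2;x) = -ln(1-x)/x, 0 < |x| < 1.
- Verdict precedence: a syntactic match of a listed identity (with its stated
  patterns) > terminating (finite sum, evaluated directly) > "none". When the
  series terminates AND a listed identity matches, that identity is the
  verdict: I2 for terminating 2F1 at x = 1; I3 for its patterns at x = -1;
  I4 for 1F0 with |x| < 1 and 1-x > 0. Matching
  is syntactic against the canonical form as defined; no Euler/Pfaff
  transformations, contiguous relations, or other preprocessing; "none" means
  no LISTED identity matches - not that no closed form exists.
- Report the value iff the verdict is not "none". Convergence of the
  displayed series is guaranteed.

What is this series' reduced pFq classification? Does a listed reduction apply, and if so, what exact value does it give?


Key observation: x = 1 and the running product (prefactor -8/7) telescopes to a rising factorial.
Step ratio: r(k) = 1 * (k-1/2) (k+5/2) / [(k+7) (k+1)] - poly over poly, x = 1 from leading terms; C = -8/7 at k = 0.

Canonical form: C = -8/7 times 2F1 with upper {-1/2, 5/2}, lower {7}, x = 1. Verdict: Gauss (I1, half-integer pattern) applies (x = 1; upper {-1/2, 5/2} half-integers, c = 7 in the evaluable pattern). Hence: (-2097152/735735) / pi.
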